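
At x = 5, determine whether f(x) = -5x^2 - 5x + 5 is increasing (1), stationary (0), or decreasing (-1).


Compute f'(x) to determine behavior:
f'(x) = -10x - 5
f'(5) = -10 * 5 - 5
= -50 - 5
= -55
Since f'(5) < 0, the function is decreasing (-1)

-1


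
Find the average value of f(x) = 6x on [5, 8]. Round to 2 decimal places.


Average value = 1/(b-a) * integral from a to b of f(x) dx
First compute the integral of 6x:
F(x) = 3x^2
F(8) = 3 * 64 + 0 * 8 = 192
F(5) = 3 * 25 + 0 * 5 = 75
Integral = 192 - 75 = 117
Average = 117 / (8 - 5) = 117 / 3
= 39 = 39.00

39.00


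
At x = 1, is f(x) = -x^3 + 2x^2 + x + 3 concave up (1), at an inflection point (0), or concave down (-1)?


Concavity is determined by the sign of f''(x).
f(x) = -x^3 + 2x^2 + x + 3
f'(x) = -3x^2 + 4x + 1
f''(x) = -6x + 4
f''(1) = -6 * 1 + 4
= -6 + 4
= -2
Since f''(1) < 0, the function is concave down (-1)

-1


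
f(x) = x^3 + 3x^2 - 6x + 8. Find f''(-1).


First derivative:
f'(x) = 3x^2 + 6x - 6
Second derivative:
f''(x) = 6x + 6
Substitute x = -1:
f''(-1) = 6 * (-1) + 6
= -6 + 6
= 0

0


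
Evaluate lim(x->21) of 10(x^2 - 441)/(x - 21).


Direct substitution gives 0/0, so we factor the numerator.
Factor: 10(x^2 - 441) = 10 * (x - 21)(x + 21)
Cancel the common factor (x - 21):
10(x^2 - 441)/(x - 21) = 10 * (x + 21)
Now substitute x = 21:
= 10 * (21 + 21) = 420

420


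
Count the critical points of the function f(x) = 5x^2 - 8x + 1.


Find where f'(x) = 0:
f'(x) = 10x - 8
Set f'(x) = 0:
10x - 8 = 0
x = 8 / 10 = 4/5
This is a linear equation in x, so there is exactly one solution.
Number of critical points: 1

1


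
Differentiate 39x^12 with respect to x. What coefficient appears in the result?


We apply the power rule: d/dx [ax^n] = a*n * x^(n-1)
d/dx [39x^12]
= 39 * 12 * x^(12-1)
= 468x^11
The coefficient is 468

468


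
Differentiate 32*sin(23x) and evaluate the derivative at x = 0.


Apply the chain rule to differentiate 32*sin(23x):
d/dx [32*sin(23x)]
= 32 * cos(23x) * d/dx(23x)
= 32 * 23 * cos(23x)
= 736 * cos(23x)
Evaluate at x = 0:
= 736 * cos(0)
= 736 * 1
= 736

736


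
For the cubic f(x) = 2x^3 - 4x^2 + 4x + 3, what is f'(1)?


Differentiate f(x) = 2x^3 - 4x^2 + 4x + 3 term by term:
f'(x) = 6x^2 - 8x + 4
Substitute x = 1:
f'(1) = 6 * 1^2 - 8 * 1 + 4
= 6 - 8 + 4
= 2

2


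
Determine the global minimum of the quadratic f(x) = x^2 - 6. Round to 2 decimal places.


For a quadratic f(x) = ax^2 + bx + c with a > 0, the minimum is at the vertex.
Vertex x-coordinate: x = -b/(2a)
x = -(0) / (2 * 1)
x = 0/2 = 0
Substitute back to find the minimum value:
f(0) = 1 * 0^2 + 0 * 0 - 6
= 0 + 0 - 6
= -6 = -6.00

-6.00


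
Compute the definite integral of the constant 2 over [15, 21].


The integral of a constant k over [a, b] equals k * (b - a).
integral from 15 to 21 of 2 dx
= 2 * (21 - 15)
= 2 * 6
= 12

12


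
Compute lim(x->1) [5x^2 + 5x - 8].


Since polynomials are continuous, we use direct substitution.
lim(x->1) of 5x^2 + 5x - 8
= 5 * 1^2 + 5 * 1 - 8
= 5 + 5 - 8
= 2

2


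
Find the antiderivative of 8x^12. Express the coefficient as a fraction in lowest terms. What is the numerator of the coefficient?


Apply the power rule for integration:
integral of ax^n dx = a/(n+1) * x^(n+1) + C
integral of 8x^12 dx
= 8/13 * x^13 + C
The coefficient in lowest terms is 8/13, and its numerator is 8

8


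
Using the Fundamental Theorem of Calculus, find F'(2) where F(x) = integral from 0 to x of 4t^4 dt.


By the Fundamental Theorem of Calculus (Part 1):
If F(x) = integral from 0 to x of f(t) dt, then F'(x) = f(x)
Here f(t) = 4t^4
So F'(x) = 4x^4
Evaluate at x = 2:
F'(2) = 4 * 2^4
= 4 * 16
= 64

64


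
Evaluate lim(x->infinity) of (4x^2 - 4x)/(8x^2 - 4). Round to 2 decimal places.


For limits at infinity with equal-degree polynomials,
we compare leading coefficients.
Numerator leading term: 4x^2
Denominator leading term: 8x^2
Divide both by x^2:
lim = (4 - 4/x) / (8 - 4/x^2)
As x -> infinity, the 1/x and 1/x^2 terms vanish:
= 4/8 = 1/2 = 0.50

0.50


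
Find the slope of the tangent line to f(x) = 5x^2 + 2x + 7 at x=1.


The slope of the tangent line equals f'(x) at the point.
f(x) = 5x^2 + 2x + 7
f'(x) = 10x + 2
At x = 1:
f'(1) = 10 * 1 + 2
= 10 + 2
= 12

12


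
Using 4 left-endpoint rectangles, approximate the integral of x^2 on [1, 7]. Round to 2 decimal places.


Left Riemann sum uses left endpoints of each subinterval.
Interval: [1, 7], n = 4
dx = (7 - 1) / 4 = 3/2
Left endpoints: [1, 5/2, 4, 11/2]
f values: [1, 25/4, 16, 121/4]
Sum = dx * (sum of f values)
= 3/2 * 107/2
= 321/4 = 80.25

80.25


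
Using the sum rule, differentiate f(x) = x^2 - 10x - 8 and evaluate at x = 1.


Differentiate term by term using power and sum rules:
f(x) = x^2 - 10x - 8
f'(x) = 2x - 10
Substitute x = 1:
f'(1) = 2 * 1 - 10
= 2 - 10
= -8

-8


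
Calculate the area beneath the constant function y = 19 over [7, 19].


The area under a constant function y = 19 is a rectangle.
Width = 19 - 7 = 12
Height = 19
Area = width * height
= 12 * 19
= 228

228


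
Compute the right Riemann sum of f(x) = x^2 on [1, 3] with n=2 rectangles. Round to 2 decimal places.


Right Riemann sum uses right endpoints of each subinterval.
Interval: [1, 3], n = 2
dx = (3 - 1) / 2 = 1
Right endpoints: [2, 3]
f values: [4, 9]
Sum = dx * (sum of f values)
= 1 * 13
= 13 = 13.00

13.00


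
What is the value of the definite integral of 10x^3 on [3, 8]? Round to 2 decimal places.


Find the antiderivative of 10x^3:
F(x) = 10/4 * x^4
Apply the Fundamental Theorem of Calculus:
F(8) - F(3)
= 10/4 * 8^4 - 10/4 * 3^4
= 10/4 * (4096 - 81)
= 10/4 * 4015
= 20075/2 = 10037.50

10037.50


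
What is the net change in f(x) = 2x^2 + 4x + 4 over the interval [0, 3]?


Net change = f(b) - f(a)
f(x) = 2x^2 + 4x + 4
Compute f(3):
f(3) = 2 * 3^2 + 4 * 3 + 4
= 18 + 12 + 4
= 34
Compute f(0):
f(0) = 2 * 0^2 + 4 * 0 + 4
= 0 + 0 + 4
= 4
Net change = 34 - 4 = 30

30


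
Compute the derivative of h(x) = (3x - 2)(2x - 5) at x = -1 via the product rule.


Let u(x) = 3x - 2 and v(x) = 2x - 5
u'(x) = 3
v'(x) = 2
Product rule: h'(x) = u'(x)*v(x) + u(x)*v'(x)
= 3 * (2x - 5) + (3x - 2) * 2
At x = -1:
u(-1) = 3 * (-1) - 2 = -5
v(-1) = 2 * (-1) - 5 = -7
h'(-1) = 3 * (-7) + (-5) * 2
= -21 - 10
= -31

-31


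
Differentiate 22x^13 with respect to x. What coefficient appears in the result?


We apply the power rule: d/dx [ax^n] = a*n * x^(n-1)
d/dx [22x^13]
= 22 * 13 * x^(13-1)
= 286x^12
The coefficient is 286

286


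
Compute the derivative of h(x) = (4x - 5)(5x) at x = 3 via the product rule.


Let u(x) = 4x - 5 and v(x) = 5x
u'(x) = 4
v'(x) = 5
Product rule: h'(x) = u'(x)*v(x) + u(x)*v'(x)
= 4 * (5x) + (4x - 5) * 5
At x = 3:
u(3) = 4 * 3 - 5 = 7
v(3) = 5 * 3 + 0 = 15
h'(3) = 4 * 15 + 7 * 5
= 60 + 35
= 95

95


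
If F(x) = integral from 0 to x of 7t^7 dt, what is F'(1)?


By the Fundamental Theorem of Calculus (Part 1):
If F(x) = integral from 0 to x of f(t) dt, then F'(x) = f(x)
Here f(t) = 7t^7
So F'(x) = 7x^7
Evaluate at x = 1:
F'(1) = 7 * 1^7
= 7 * 1
= 7

7


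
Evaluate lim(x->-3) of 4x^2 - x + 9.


Since polynomials are continuous, we use direct substitution.
lim(x->-3) of 4x^2 - x + 9
= 4 * (-3)^2 - 1 * (-3) + 9
= 36 + 3 + 9
= 48

48


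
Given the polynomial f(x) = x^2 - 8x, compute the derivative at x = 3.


Differentiate term by term using power and sum rules:
f(x) = x^2 - 8x
f'(x) = 2x - 8
Substitute x = 3:
f'(3) = 2 * 3 - 8
= 6 - 8
= -2

-2


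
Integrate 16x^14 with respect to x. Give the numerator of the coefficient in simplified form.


Apply the power rule for integration:
integral of ax^n dx = a/(n+1) * x^(n+1) + C
integral of 16x^14 dx
= 16/15 * x^15 + C
The coefficient in lowest terms is 16/15, and its numerator is 16

16


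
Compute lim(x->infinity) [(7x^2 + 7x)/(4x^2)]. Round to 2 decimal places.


For limits at infinity with equal-degree polynomials,
we compare leading coefficients.
Numerator leading term: 7x^2
Denominator leading term: 4x^2
Divide both by x^2:
lim = (7 + 7/x) / (4)
As x -> infinity, the 1/x and 1/x^2 terms vanish:
= 7/4 = 1.75

1.75


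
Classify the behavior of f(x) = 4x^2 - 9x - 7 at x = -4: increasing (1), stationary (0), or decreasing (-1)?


Compute f'(x) to determine behavior:
f'(x) = 8x - 9
f'(-4) = 8 * (-4) - 9
= -32 - 9
= -41
Since f'(-4) < 0, the function is decreasing (-1)

-1


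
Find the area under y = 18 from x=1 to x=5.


The area under a constant function y = 18 is a rectangle.
Width = 5 - 1 = 4
Height = 18
Area = width * height
= 4 * 18
= 72

72


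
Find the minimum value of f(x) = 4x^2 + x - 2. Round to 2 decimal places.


For a quadratic f(x) = ax^2 + bx + c with a > 0, the minimum is at the vertex.
Vertex x-coordinate: x = -b/(2a)
x = -(1) / (2 * 4)
x = -1/8
Substitute back to find the minimum value:
f(-1/8) = 4 * (-1/8)^2 + 1 * (-1/8) - 2
= 1/16 - 1/8 - 2
= -33/16 ≈ -2.06

-2.06


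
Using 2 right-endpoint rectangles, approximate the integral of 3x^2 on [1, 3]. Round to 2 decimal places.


Right Riemann sum uses right endpoints of each subinterval.
Interval: [1, 3], n = 2
dx = (3 - 1) / 2 = 1
Right endpoints: [2, 3]
f values: [12, 27]
Sum = dx * (sum of f values)
= 1 * 39
= 39 = 39.00

39.00


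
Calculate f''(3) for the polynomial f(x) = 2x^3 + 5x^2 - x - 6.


First derivative:
f'(x) = 6x^2 + 10x - 1
Second derivative:
f''(x) = 12x + 10
Substitute x = 3:
f''(3) = 12 * 3 + 10
= 36 + 10
= 46

46


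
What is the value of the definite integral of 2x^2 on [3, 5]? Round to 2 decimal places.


Find the antiderivative of 2x^2:
F(x) = 2/3 * x^3
Apply the Fundamental Theorem of Calculus:
F(5) - F(3)
= 2/3 * 5^3 - 2/3 * 3^3
= 2/3 * (125 - 27)
= 2/3 * 98
= 196/3 ≈ 65.33

65.33


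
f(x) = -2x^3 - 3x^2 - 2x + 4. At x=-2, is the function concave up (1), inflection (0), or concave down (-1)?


Concavity is determined by the sign of f''(x).
f(x) = -2x^3 - 3x^2 - 2x + 4
f'(x) = -6x^2 - 6x - 2
f''(x) = -12x - 6
f''(-2) = -12 * (-2) - 6
= 24 - 6
= 18
Since f''(-2) > 0, the function is concave up (1)

1


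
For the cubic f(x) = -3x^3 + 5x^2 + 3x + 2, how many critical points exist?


Find where f'(x) = 0:
f(x) = -3x^3 + 5x^2 + 3x + 2
f'(x) = -9x^2 + 10x + 3
This is a quadratic in x. Use the discriminant to count real roots.
Discriminant = (10)^2 - 4 * (-9) * 3
= 100 - (-108)
= 208
Since discriminant > 0, f'(x) = 0 has 2 real solutions.
Number of critical points: 2

2


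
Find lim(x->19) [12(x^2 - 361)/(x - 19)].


Direct substitution gives 0/0, so we factor the numerator.
Factor: 12(x^2 - 361) = 12 * (x - 19)(x + 19)
Cancel the common factor (x - 19):
12(x^2 - 361)/(x - 19) = 12 * (x + 19)
Now substitute x = 19:
= 12 * (19 + 19) = 456

456


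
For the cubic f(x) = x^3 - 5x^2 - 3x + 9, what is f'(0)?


Differentiate f(x) = x^3 - 5x^2 - 3x + 9 term by term:
f'(x) = 3x^2 - 10x - 3
Substitute x = 0:
f'(0) = 3 * 0^2 - 10 * 0 - 3
= 0 + 0 - 3
= -3

-3


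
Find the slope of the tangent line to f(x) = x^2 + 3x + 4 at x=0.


The slope of the tangent line equals f'(x) at the point.
f(x) = x^2 + 3x + 4
f'(x) = 2x + 3
At x = 0:
f'(0) = 2 * 0 + 3
= 0 + 3
= 3

3


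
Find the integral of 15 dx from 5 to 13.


The integral of a constant k over [a, b] equals k * (b - a).
integral from 5 to 13 of 15 dx
= 15 * (13 - 5)
= 15 * 8
= 120

120


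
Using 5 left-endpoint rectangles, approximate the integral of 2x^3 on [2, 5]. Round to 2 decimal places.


Left Riemann sum uses left endpoints of each subinterval.
Interval: [2, 5], n = 5
dx = (5 - 2) / 5 = 3/5
Left endpoints: [2, 13/5, 16/5, 19/5, 22/5]
f values: [16, 4394/125, 8192/125, 13718/125, 21296/125]
Sum = dx * (sum of f values)
= 3/5 * 1984/5
= 5952/25 = 238.08

238.08


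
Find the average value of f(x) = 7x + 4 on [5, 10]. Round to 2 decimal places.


Average value = 1/(b-a) * integral from a to b of f(x) dx
First compute the integral of 7x + 4:
F(x) = (7/2)x^2 + 4x
F(10) = 7/2 * 100 + 4 * 10 = 390
F(5) = 7/2 * 25 + 4 * 5 = 215/2
Integral = 390 - 215/2 = 565/2
Average = (565/2) / (10 - 5) = (565/2) / 5
= 113/2 = 56.50

56.50


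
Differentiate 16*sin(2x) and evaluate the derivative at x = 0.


Apply the chain rule to differentiate 16*sin(2x):
d/dx [16*sin(2x)]
= 16 * cos(2x) * d/dx(2x)
= 16 * 2 * cos(2x)
= 32 * cos(2x)
Evaluate at x = 0:
= 32 * cos(0)
= 32 * 1
= 32

32


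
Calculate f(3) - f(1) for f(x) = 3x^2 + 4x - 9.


Net change = f(b) - f(a)
f(x) = 3x^2 + 4x - 9
Compute f(3):
f(3) = 3 * 3^2 + 4 * 3 - 9
= 27 + 12 - 9
= 30
Compute f(1):
f(1) = 3 * 1^2 + 4 * 1 - 9
= 3 + 4 - 9
= -2
Net change = 30 - (-2) = 32

32


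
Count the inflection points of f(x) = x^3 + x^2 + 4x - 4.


Inflection points occur where f''(x) = 0 and concavity changes.
f(x) = x^3 + x^2 + 4x - 4
f'(x) = 3x^2 + 2x + 4
f''(x) = 6x + 2
Set f''(x) = 0:
6x + 2 = 0
x = -2 / 6 = -1/3
Since f''(x) is linear (degree 1), it changes sign at this point.
Therefore there is exactly 1 inflection point.

1


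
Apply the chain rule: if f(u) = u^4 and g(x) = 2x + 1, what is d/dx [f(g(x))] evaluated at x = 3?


Using the chain rule: (f(g(x)))' = f'(g(x)) * g'(x)
First, find g(3):
g(3) = 2 * 3 + 1 = 7
Next, f'(u) = 4u^3
And g'(x) = 2
So f'(g(3)) * g'(3)
= 4 * 7^3 * 2
= 4 * 343 * 2
= 2744

2744


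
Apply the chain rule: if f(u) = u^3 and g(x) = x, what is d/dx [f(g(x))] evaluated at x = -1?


Using the chain rule: (f(g(x)))' = f'(g(x)) * g'(x)
First, find g(-1):
g(-1) = 1 * (-1) + 0 = -1
Next, f'(u) = 3u^2
And g'(x) = 1
So f'(g(-1)) * g'(-1)
= 3 * (-1)^2 * 1
= 3 * 1 * 1
= 3

3


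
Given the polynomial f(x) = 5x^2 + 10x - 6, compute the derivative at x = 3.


Differentiate term by term using power and sum rules:
f(x) = 5x^2 + 10x - 6
f'(x) = 10x + 10
Substitute x = 3:
f'(3) = 10 * 3 + 10
= 30 + 10
= 40

40


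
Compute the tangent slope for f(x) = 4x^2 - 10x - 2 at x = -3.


The slope of the tangent line equals f'(x) at the point.
f(x) = 4x^2 - 10x - 2
f'(x) = 8x - 10
At x = -3:
f'(-3) = 8 * (-3) - 10
= -24 - 10
= -34

-34


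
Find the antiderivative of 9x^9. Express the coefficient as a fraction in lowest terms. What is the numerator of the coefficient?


Apply the power rule for integration:
integral of ax^n dx = a/(n+1) * x^(n+1) + C
integral of 9x^9 dx
= 9/10 * x^10 + C
The coefficient in lowest terms is 9/10, and its numerator is 9

9


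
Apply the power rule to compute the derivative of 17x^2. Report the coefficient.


We apply the power rule: d/dx [ax^n] = a*n * x^(n-1)
d/dx [17x^2]
= 17 * 2 * x^(2-1)
= 34x
The coefficient is 34

34


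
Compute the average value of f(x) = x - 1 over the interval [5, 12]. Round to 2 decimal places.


Average value = 1/(b-a) * integral from a to b of f(x) dx
First compute the integral of x - 1:
F(x) = (1/2)x^2 - x
F(12) = 1/2 * 144 - 1 * 12 = 60
F(5) = 1/2 * 25 - 1 * 5 = 15/2
Integral = 60 - 15/2 = 105/2
Average = (105/2) / (12 - 5) = (105/2) / 7
= 15/2 = 7.50

7.50


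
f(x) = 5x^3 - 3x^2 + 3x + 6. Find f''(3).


First derivative:
f'(x) = 15x^2 - 6x + 3
Second derivative:
f''(x) = 30x - 6
Substitute x = 3:
f''(3) = 30 * 3 - 6
= 90 - 6
= 84

84


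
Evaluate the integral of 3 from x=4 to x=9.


The integral of a constant k over [a, b] equals k * (b - a).
integral from 4 to 9 of 3 dx
= 3 * (9 - 4)
= 3 * 5
= 15

15


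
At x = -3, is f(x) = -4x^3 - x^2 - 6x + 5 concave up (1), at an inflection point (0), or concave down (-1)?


Concavity is determined by the sign of f''(x).
f(x) = -4x^3 - x^2 - 6x + 5
f'(x) = -12x^2 - 2x - 6
f''(x) = -24x - 2
f''(-3) = -24 * (-3) - 2
= 72 - 2
= 70
Since f''(-3) > 0, the function is concave up (1)

1


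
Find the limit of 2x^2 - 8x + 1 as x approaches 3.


Since polynomials are continuous, we use direct substitution.
lim(x->3) of 2x^2 - 8x + 1
= 2 * 3^2 - 8 * 3 + 1
= 18 - 24 + 1
= -5

-5


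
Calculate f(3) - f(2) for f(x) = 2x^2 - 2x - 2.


Net change = f(b) - f(a)
f(x) = 2x^2 - 2x - 2
Compute f(3):
f(3) = 2 * 3^2 - 2 * 3 - 2
= 18 - 6 - 2
= 10
Compute f(2):
f(2) = 2 * 2^2 - 2 * 2 - 2
= 8 - 4 - 2
= 2
Net change = 10 - 2 = 8

8


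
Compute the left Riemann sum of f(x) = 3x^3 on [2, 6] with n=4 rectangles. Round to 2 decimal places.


Left Riemann sum uses left endpoints of each subinterval.
Interval: [2, 6], n = 4
dx = (6 - 2) / 4 = 1
Left endpoints: [2, 3, 4, 5]
f values: [24, 81, 192, 375]
Sum = dx * (sum of f values)
= 1 * 672
= 672 = 672.00

672.00


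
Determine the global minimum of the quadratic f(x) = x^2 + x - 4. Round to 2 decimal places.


For a quadratic f(x) = ax^2 + bx + c with a > 0, the minimum is at the vertex.
Vertex x-coordinate: x = -b/(2a)
x = -(1) / (2 * 1)
x = -1/2
Substitute back to find the minimum value:
f(-1/2) = 1 * (-1/2)^2 + 1 * (-1/2) - 4
= 1/4 - 1/2 - 4
= -17/4 = -4.25

-4.25


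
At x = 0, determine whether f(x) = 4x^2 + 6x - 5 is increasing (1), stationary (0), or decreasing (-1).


Compute f'(x) to determine behavior:
f'(x) = 8x + 6
f'(0) = 8 * 0 + 6
= 0 + 6
= 6
Since f'(0) > 0, the function is increasing (1)

1


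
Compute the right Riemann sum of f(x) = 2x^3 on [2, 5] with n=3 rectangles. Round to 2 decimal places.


Right Riemann sum uses right endpoints of each subinterval.
Interval: [2, 5], n = 3
dx = (5 - 2) / 3 = 1
Right endpoints: [3, 4, 5]
f values: [54, 128, 250]
Sum = dx * (sum of f values)
= 1 * 432
= 432 = 432.00

432.00


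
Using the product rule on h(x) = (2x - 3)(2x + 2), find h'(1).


Let u(x) = 2x - 3 and v(x) = 2x + 2
u'(x) = 2
v'(x) = 2
Product rule: h'(x) = u'(x)*v(x) + u(x)*v'(x)
= 2 * (2x + 2) + (2x - 3) * 2
At x = 1:
u(1) = 2 * 1 - 3 = -1
v(1) = 2 * 1 + 2 = 4
h'(1) = 2 * 4 + (-1) * 2
= 8 - 2
= 6

6


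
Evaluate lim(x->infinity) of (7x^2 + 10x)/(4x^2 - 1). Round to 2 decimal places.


For limits at infinity with equal-degree polynomials,
we compare leading coefficients.
Numerator leading term: 7x^2
Denominator leading term: 4x^2
Divide both by x^2:
lim = (7 + 10/x) / (4 - 1/x^2)
As x -> infinity, the 1/x and 1/x^2 terms vanish:
= 7/4 = 1.75

1.75


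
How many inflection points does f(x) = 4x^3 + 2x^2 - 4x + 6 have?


Inflection points occur where f''(x) = 0 and concavity changes.
f(x) = 4x^3 + 2x^2 - 4x + 6
f'(x) = 12x^2 + 4x - 4
f''(x) = 24x + 4
Set f''(x) = 0:
24x + 4 = 0
x = -4 / 24 = -1/6
Since f''(x) is linear (degree 1), it changes sign at this point.
Therefore there is exactly 1 inflection point.

1


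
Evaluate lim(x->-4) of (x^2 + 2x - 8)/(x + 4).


Direct substitution gives 0/0, so we factor the numerator.
Factor: (x^2 + 2x - 8) = (x + 4)(x - 2)
Cancel the common factor (x + 4):
(x^2 + 2x - 8)/(x + 4) = (x - 2)
Now substitute x = -4:
= (-4) - (2) = -6

-6


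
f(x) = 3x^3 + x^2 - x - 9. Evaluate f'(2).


Differentiate f(x) = 3x^3 + x^2 - x - 9 term by term:
f'(x) = 9x^2 + 2x - 1
Substitute x = 2:
f'(2) = 9 * 2^2 + 2 * 2 - 1
= 36 + 4 - 1
= 39

39


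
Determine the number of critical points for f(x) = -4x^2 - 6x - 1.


Find where f'(x) = 0:
f'(x) = -8x - 6
Set f'(x) = 0:
-8x - 6 = 0
x = 6 / (-8) = -3/4
This is a linear equation in x, so there is exactly one solution.
Number of critical points: 1

1


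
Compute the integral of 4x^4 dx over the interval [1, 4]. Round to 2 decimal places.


Find the antiderivative of 4x^4:
F(x) = 4/5 * x^5
Apply the Fundamental Theorem of Calculus:
F(4) - F(1)
= 4/5 * 4^5 - 4/5 * 1^5
= 4/5 * (1024 - 1)
= 4/5 * 1023
= 4092/5 = 818.40

818.40


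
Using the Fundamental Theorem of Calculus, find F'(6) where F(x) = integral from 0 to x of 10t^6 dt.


By the Fundamental Theorem of Calculus (Part 1):
If F(x) = integral from 0 to x of f(t) dt, then F'(x) = f(x)
Here f(t) = 10t^6
So F'(x) = 10x^6
Evaluate at x = 6:
F'(6) = 10 * 6^6
= 10 * 46656
= 466560

466560


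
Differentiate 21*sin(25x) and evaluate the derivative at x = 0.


Apply the chain rule to differentiate 21*sin(25x):
d/dx [21*sin(25x)]
= 21 * cos(25x) * d/dx(25x)
= 21 * 25 * cos(25x)
= 525 * cos(25x)
Evaluate at x = 0:
= 525 * cos(0)
= 525 * 1
= 525

525


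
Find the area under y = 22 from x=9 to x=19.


The area under a constant function y = 22 is a rectangle.
Width = 19 - 9 = 10
Height = 22
Area = width * height
= 10 * 22
= 220

220


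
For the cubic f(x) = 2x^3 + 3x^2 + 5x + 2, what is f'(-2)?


Differentiate f(x) = 2x^3 + 3x^2 + 5x + 2 term by term:
f'(x) = 6x^2 + 6x + 5
Substitute x = -2:
f'(-2) = 6 * (-2)^2 + 6 * (-2) + 5
= 24 - 12 + 5
= 17

17


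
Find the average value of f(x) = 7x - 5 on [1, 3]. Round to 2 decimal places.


Average value = 1/(b-a) * integral from a to b of f(x) dx
First compute the integral of 7x - 5:
F(x) = (7/2)x^2 - 5x
F(3) = 7/2 * 9 - 5 * 3 = 33/2
F(1) = 7/2 * 1 - 5 * 1 = -3/2
Integral = 33/2 - (-3/2) = 18
Average = 18 / (3 - 1) = 18 / 2
= 9 = 9.00

9.00


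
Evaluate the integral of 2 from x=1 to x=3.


The integral of a constant k over [a, b] equals k * (b - a).
integral from 1 to 3 of 2 dx
= 2 * (3 - 1)
= 2 * 2
= 4

4


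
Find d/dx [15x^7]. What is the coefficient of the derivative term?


We apply the power rule: d/dx [ax^n] = a*n * x^(n-1)
d/dx [15x^7]
= 15 * 7 * x^(7-1)
= 105x^6
The coefficient is 105

105


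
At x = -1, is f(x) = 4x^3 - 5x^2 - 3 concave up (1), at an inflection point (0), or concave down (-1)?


Concavity is determined by the sign of f''(x).
f(x) = 4x^3 - 5x^2 - 3
f'(x) = 12x^2 - 10x
f''(x) = 24x - 10
f''(-1) = 24 * (-1) - 10
= -24 - 10
= -34
Since f''(-1) < 0, the function is concave down (-1)

-1


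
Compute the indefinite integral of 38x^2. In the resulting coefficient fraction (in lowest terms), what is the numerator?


Apply the power rule for integration:
integral of ax^n dx = a/(n+1) * x^(n+1) + C
integral of 38x^2 dx
= 38/3 * x^3 + C
The coefficient in lowest terms is 38/3, and its numerator is 38

38


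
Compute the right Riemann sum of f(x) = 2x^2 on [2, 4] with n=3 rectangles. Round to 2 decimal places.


Right Riemann sum uses right endpoints of each subinterval.
Interval: [2, 4], n = 3
dx = (4 - 2) / 3 = 2/3
Right endpoints: [8/3, 10/3, 4]
f values: [128/9, 200/9, 32]
Sum = dx * (sum of f values)
= 2/3 * 616/9
= 1232/27 ≈ 45.63

45.63


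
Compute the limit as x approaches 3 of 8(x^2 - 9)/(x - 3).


Direct substitution gives 0/0, so we factor the numerator.
Factor: 8(x^2 - 9) = 8 * (x - 3)(x + 3)
Cancel the common factor (x - 3):
8(x^2 - 9)/(x - 3) = 8 * (x + 3)
Now substitute x = 3:
= 8 * (3 + 3) = 48

48


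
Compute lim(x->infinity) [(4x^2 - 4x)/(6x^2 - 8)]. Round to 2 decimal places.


For limits at infinity with equal-degree polynomials,
we compare leading coefficients.
Numerator leading term: 4x^2
Denominator leading term: 6x^2
Divide both by x^2:
lim = (4 - 4/x) / (6 - 8/x^2)
As x -> infinity, the 1/x and 1/x^2 terms vanish:
= 4/6 = 2/3 ≈ 0.67

0.67


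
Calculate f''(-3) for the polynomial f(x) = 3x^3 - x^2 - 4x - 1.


First derivative:
f'(x) = 9x^2 - 2x - 4
Second derivative:
f''(x) = 18x - 2
Substitute x = -3:
f''(-3) = 18 * (-3) - 2
= -54 - 2
= -56

-56


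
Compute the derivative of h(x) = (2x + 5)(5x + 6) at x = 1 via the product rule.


Let u(x) = 2x + 5 and v(x) = 5x + 6
u'(x) = 2
v'(x) = 5
Product rule: h'(x) = u'(x)*v(x) + u(x)*v'(x)
= 2 * (5x + 6) + (2x + 5) * 5
At x = 1:
u(1) = 2 * 1 + 5 = 7
v(1) = 5 * 1 + 6 = 11
h'(1) = 2 * 11 + 7 * 5
= 22 + 35
= 57

57


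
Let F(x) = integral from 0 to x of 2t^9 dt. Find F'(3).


By the Fundamental Theorem of Calculus (Part 1):
If F(x) = integral from 0 to x of f(t) dt, then F'(x) = f(x)
Here f(t) = 2t^9
So F'(x) = 2x^9
Evaluate at x = 3:
F'(3) = 2 * 3^9
= 2 * 19683
= 39366

39366


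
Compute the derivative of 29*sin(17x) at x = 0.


Apply the chain rule to differentiate 29*sin(17x):
d/dx [29*sin(17x)]
= 29 * cos(17x) * d/dx(17x)
= 29 * 17 * cos(17x)
= 493 * cos(17x)
Evaluate at x = 0:
= 493 * cos(0)
= 493 * 1
= 493

493


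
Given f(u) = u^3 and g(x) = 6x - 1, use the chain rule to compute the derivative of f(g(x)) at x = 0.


Using the chain rule: (f(g(x)))' = f'(g(x)) * g'(x)
First, find g(0):
g(0) = 6 * 0 - 1 = -1
Next, f'(u) = 3u^2
And g'(x) = 6
So f'(g(0)) * g'(0)
= 3 * (-1)^2 * 6
= 3 * 1 * 6
= 18

18


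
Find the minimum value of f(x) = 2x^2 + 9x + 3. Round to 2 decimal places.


For a quadratic f(x) = ax^2 + bx + c with a > 0, the minimum is at the vertex.
Vertex x-coordinate: x = -b/(2a)
x = -(9) / (2 * 2)
x = -9/4
Substitute back to find the minimum value:
f(-9/4) = 2 * (-9/4)^2 + 9 * (-9/4) + 3
= 81/8 - 81/4 + 3
= -57/8 ≈ -7.13

-7.13


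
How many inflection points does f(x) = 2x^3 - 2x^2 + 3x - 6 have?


Inflection points occur where f''(x) = 0 and concavity changes.
f(x) = 2x^3 - 2x^2 + 3x - 6
f'(x) = 6x^2 - 4x + 3
f''(x) = 12x - 4
Set f''(x) = 0:
12x - 4 = 0
x = 4 / 12 = 1/3
Since f''(x) is linear (degree 1), it changes sign at this point.
Therefore there is exactly 1 inflection point.

1


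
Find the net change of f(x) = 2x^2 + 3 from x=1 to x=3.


Net change = f(b) - f(a)
f(x) = 2x^2 + 3
Compute f(3):
f(3) = 2 * 3^2 + 0 * 3 + 3
= 18 + 0 + 3
= 21
Compute f(1):
f(1) = 2 * 1^2 + 0 * 1 + 3
= 2 + 0 + 3
= 5
Net change = 21 - 5 = 16

16


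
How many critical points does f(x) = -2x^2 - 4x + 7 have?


Find where f'(x) = 0:
f'(x) = -4x - 4
Set f'(x) = 0:
-4x - 4 = 0
x = 4 / (-4) = -1
This is a linear equation in x, so there is exactly one solution.
Number of critical points: 1

1


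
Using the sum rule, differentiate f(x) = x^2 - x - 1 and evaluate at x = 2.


Differentiate term by term using power and sum rules:
f(x) = x^2 - x - 1
f'(x) = 2x - 1
Substitute x = 2:
f'(2) = 2 * 2 - 1
= 4 - 1
= 3

3


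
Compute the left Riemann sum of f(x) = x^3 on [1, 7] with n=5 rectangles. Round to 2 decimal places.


Left Riemann sum uses left endpoints of each subinterval.
Interval: [1, 7], n = 5
dx = (7 - 1) / 5 = 6/5
Left endpoints: [1, 11/5, 17/5, 23/5, 29/5]
f values: [1, 1331/125, 4913/125, 12167/125, 24389/125]
Sum = dx * (sum of f values)
= 6/5 * 1717/5
= 10302/25 = 412.08

412.08


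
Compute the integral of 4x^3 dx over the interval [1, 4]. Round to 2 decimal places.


Find the antiderivative of 4x^3:
F(x) = 4/4 * x^4
Apply the Fundamental Theorem of Calculus:
F(4) - F(1)
= 4/4 * 4^4 - 4/4 * 1^4
= 4/4 * (256 - 1)
= 4/4 * 255
= 255 = 255.00

255.00


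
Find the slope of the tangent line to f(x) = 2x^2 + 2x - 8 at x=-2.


The slope of the tangent line equals f'(x) at the point.
f(x) = 2x^2 + 2x - 8
f'(x) = 4x + 2
At x = -2:
f'(-2) = 4 * (-2) + 2
= -8 + 2
= -6

-6


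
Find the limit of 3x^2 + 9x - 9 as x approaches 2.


Since polynomials are continuous, we use direct substitution.
lim(x->2) of 3x^2 + 9x - 9
= 3 * 2^2 + 9 * 2 - 9
= 12 + 18 - 9
= 21

21


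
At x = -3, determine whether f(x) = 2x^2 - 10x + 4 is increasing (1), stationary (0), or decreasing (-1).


Compute f'(x) to determine behavior:
f'(x) = 4x - 10
f'(-3) = 4 * (-3) - 10
= -12 - 10
= -22
Since f'(-3) < 0, the function is decreasing (-1)

-1


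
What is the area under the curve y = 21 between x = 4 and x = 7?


The area under a constant function y = 21 is a rectangle.
Width = 7 - 4 = 3
Height = 21
Area = width * height
= 3 * 21
= 63

63


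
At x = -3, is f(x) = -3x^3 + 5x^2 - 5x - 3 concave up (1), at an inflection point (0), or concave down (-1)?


Concavity is determined by the sign of f''(x).
f(x) = -3x^3 + 5x^2 - 5x - 3
f'(x) = -9x^2 + 10x - 5
f''(x) = -18x + 10
f''(-3) = -18 * (-3) + 10
= 54 + 10
= 64
Since f''(-3) > 0, the function is concave up (1)

1


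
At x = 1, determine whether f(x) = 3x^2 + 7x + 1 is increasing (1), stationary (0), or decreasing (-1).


Compute f'(x) to determine behavior:
f'(x) = 6x + 7
f'(1) = 6 * 1 + 7
= 6 + 7
= 13
Since f'(1) > 0, the function is increasing (1)

1


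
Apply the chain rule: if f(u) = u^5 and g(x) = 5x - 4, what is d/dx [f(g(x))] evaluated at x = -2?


Using the chain rule: (f(g(x)))' = f'(g(x)) * g'(x)
First, find g(-2):
g(-2) = 5 * (-2) - 4 = -14
Next, f'(u) = 5u^4
And g'(x) = 5
So f'(g(-2)) * g'(-2)
= 5 * (-14)^4 * 5
= 5 * 38416 * 5
= 960400

960400


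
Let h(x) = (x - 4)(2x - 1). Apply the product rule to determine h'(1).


Let u(x) = x - 4 and v(x) = 2x - 1
u'(x) = 1
v'(x) = 2
Product rule: h'(x) = u'(x)*v(x) + u(x)*v'(x)
= 1 * (2x - 1) + (x - 4) * 2
At x = 1:
u(1) = 1 * 1 - 4 = -3
v(1) = 2 * 1 - 1 = 1
h'(1) = 1 * 1 + (-3) * 2
= 1 - 6
= -5

-5


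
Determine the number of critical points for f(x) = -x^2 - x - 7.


Find where f'(x) = 0:
f'(x) = -2x - 1
Set f'(x) = 0:
-2x - 1 = 0
x = 1 / (-2) = -1/2
This is a linear equation in x, so there is exactly one solution.
Number of critical points: 1

1


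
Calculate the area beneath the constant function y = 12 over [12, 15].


The area under a constant function y = 12 is a rectangle.
Width = 15 - 12 = 3
Height = 12
Area = width * height
= 3 * 12
= 36

36


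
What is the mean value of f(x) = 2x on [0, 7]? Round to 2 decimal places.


Average value = 1/(b-a) * integral from a to b of f(x) dx
First compute the integral of 2x:
F(x) = x^2
F(7) = 1 * 49 + 0 * 7 = 49
F(0) = 1 * 0 + 0 * 0 = 0
Integral = 49 - 0 = 49
Average = 49 / (7 - 0) = 49 / 7
= 7 = 7.00

7.00


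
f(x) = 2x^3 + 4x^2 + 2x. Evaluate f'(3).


Differentiate f(x) = 2x^3 + 4x^2 + 2x term by term:
f'(x) = 6x^2 + 8x + 2
Substitute x = 3:
f'(3) = 6 * 3^2 + 8 * 3 + 2
= 54 + 24 + 2
= 80

80


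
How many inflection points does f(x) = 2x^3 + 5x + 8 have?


Inflection points occur where f''(x) = 0 and concavity changes.
f(x) = 2x^3 + 5x + 8
f'(x) = 6x^2 + 5
f''(x) = 12x
Set f''(x) = 0:
12x = 0
x = 0 / 12 = 0
Since f''(x) is linear (degree 1), it changes sign at this point.
Therefore there is exactly 1 inflection point.

1


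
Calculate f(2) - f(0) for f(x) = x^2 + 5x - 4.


Net change = f(b) - f(a)
f(x) = x^2 + 5x - 4
Compute f(2):
f(2) = 1 * 2^2 + 5 * 2 - 4
= 4 + 10 - 4
= 10
Compute f(0):
f(0) = 1 * 0^2 + 5 * 0 - 4
= 0 + 0 - 4
= -4
Net change = 10 - (-4) = 14

14


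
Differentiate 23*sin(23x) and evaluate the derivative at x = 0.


Apply the chain rule to differentiate 23*sin(23x):
d/dx [23*sin(23x)]
= 23 * cos(23x) * d/dx(23x)
= 23 * 23 * cos(23x)
= 529 * cos(23x)
Evaluate at x = 0:
= 529 * cos(0)
= 529 * 1
= 529

529


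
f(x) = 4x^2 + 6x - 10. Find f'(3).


Differentiate term by term using power and sum rules:
f(x) = 4x^2 + 6x - 10
f'(x) = 8x + 6
Substitute x = 3:
f'(3) = 8 * 3 + 6
= 24 + 6
= 30

30


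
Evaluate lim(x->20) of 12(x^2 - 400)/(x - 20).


Direct substitution gives 0/0, so we factor the numerator.
Factor: 12(x^2 - 400) = 12 * (x - 20)(x + 20)
Cancel the common factor (x - 20):
12(x^2 - 400)/(x - 20) = 12 * (x + 20)
Now substitute x = 20:
= 12 * (20 + 20) = 480

480


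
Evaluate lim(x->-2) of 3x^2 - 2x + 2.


Since polynomials are continuous, we use direct substitution.
lim(x->-2) of 3x^2 - 2x + 2
= 3 * (-2)^2 - 2 * (-2) + 2
= 12 + 4 + 2
= 18

18


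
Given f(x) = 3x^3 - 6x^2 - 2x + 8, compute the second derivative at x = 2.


First derivative:
f'(x) = 9x^2 - 12x - 2
Second derivative:
f''(x) = 18x - 12
Substitute x = 2:
f''(2) = 18 * 2 - 12
= 36 - 12
= 24

24


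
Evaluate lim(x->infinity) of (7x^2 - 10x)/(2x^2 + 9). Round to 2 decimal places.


For limits at infinity with equal-degree polynomials,
we compare leading coefficients.
Numerator leading term: 7x^2
Denominator leading term: 2x^2
Divide both by x^2:
lim = (7 - 10/x) / (2 + 9/x^2)
As x -> infinity, the 1/x and 1/x^2 terms vanish:
= 7/2 = 3.50

3.50


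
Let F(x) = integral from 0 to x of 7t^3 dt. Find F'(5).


By the Fundamental Theorem of Calculus (Part 1):
If F(x) = integral from 0 to x of f(t) dt, then F'(x) = f(x)
Here f(t) = 7t^3
So F'(x) = 7x^3
Evaluate at x = 5:
F'(5) = 7 * 5^3
= 7 * 125
= 875

875


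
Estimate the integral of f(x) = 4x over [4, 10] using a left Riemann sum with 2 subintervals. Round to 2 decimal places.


Left Riemann sum uses left endpoints of each subinterval.
Interval: [4, 10], n = 2
dx = (10 - 4) / 2 = 3
Left endpoints: [4, 7]
f values: [16, 28]
Sum = dx * (sum of f values)
= 3 * 44
= 132 = 132.00

132.00


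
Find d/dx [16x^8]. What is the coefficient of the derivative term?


We apply the power rule: d/dx [ax^n] = a*n * x^(n-1)
d/dx [16x^8]
= 16 * 8 * x^(8-1)
= 128x^7
The coefficient is 128

128


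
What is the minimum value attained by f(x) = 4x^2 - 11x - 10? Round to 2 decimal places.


For a quadratic f(x) = ax^2 + bx + c with a > 0, the minimum is at the vertex.
Vertex x-coordinate: x = -b/(2a)
x = -(-11) / (2 * 4)
x = 11/8
Substitute back to find the minimum value:
f(11/8) = 4 * (11/8)^2 - 11 * (11/8) - 10
= 121/16 - 121/8 - 10
= -281/16 ≈ -17.56

-17.56


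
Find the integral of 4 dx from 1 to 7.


The integral of a constant k over [a, b] equals k * (b - a).
integral from 1 to 7 of 4 dx
= 4 * (7 - 1)
= 4 * 6
= 24

24


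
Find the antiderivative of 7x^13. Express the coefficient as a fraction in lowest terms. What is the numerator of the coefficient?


Apply the power rule for integration:
integral of ax^n dx = a/(n+1) * x^(n+1) + C
integral of 7x^13 dx
= 7/14 * x^14 + C
= 1/2 * x^14 + C
The coefficient in lowest terms is 1/2, and its numerator is 1

1


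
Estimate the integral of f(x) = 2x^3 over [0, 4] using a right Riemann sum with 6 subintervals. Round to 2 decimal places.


Right Riemann sum uses right endpoints of each subinterval.
Interval: [0, 4], n = 6
dx = (4 - 0) / 6 = 2/3
Right endpoints: [2/3, 4/3, 2, 8/3, 10/3, 4]
f values: [16/27, 128/27, 16, 1024/27, 2000/27, 128]
Sum = dx * (sum of f values)
= 2/3 * 784/3
= 1568/9 ≈ 174.22

174.22


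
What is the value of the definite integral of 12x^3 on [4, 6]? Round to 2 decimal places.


Find the antiderivative of 12x^3:
F(x) = 12/4 * x^4
Apply the Fundamental Theorem of Calculus:
F(6) - F(4)
= 12/4 * 6^4 - 12/4 * 4^4
= 12/4 * (1296 - 256)
= 12/4 * 1040
= 3120 = 3120.00

3120.00


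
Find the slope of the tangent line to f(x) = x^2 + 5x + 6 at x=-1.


The slope of the tangent line equals f'(x) at the point.
f(x) = x^2 + 5x + 6
f'(x) = 2x + 5
At x = -1:
f'(-1) = 2 * (-1) + 5
= -2 + 5
= 3

3


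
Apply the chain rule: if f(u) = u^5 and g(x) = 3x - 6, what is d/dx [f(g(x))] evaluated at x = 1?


Using the chain rule: (f(g(x)))' = f'(g(x)) * g'(x)
First, find g(1):
g(1) = 3 * 1 - 6 = -3
Next, f'(u) = 5u^4
And g'(x) = 3
So f'(g(1)) * g'(1)
= 5 * (-3)^4 * 3
= 5 * 81 * 3
= 1215

1215


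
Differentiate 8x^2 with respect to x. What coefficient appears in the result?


We apply the power rule: d/dx [ax^n] = a*n * x^(n-1)
d/dx [8x^2]
= 8 * 2 * x^(2-1)
= 16x
The coefficient is 16

16


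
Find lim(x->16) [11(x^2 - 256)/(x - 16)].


Direct substitution gives 0/0, so we factor the numerator.
Factor: 11(x^2 - 256) = 11 * (x - 16)(x + 16)
Cancel the common factor (x - 16):
11(x^2 - 256)/(x - 16) = 11 * (x + 16)
Now substitute x = 16:
= 11 * (16 + 16) = 352

352


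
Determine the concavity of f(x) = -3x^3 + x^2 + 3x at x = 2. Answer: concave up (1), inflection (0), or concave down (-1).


Concavity is determined by the sign of f''(x).
f(x) = -3x^3 + x^2 + 3x
f'(x) = -9x^2 + 2x + 3
f''(x) = -18x + 2
f''(2) = -18 * 2 + 2
= -36 + 2
= -34
Since f''(2) < 0, the function is concave down (-1)

-1


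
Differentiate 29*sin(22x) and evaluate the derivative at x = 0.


Apply the chain rule to differentiate 29*sin(22x):
d/dx [29*sin(22x)]
= 29 * cos(22x) * d/dx(22x)
= 29 * 22 * cos(22x)
= 638 * cos(22x)
Evaluate at x = 0:
= 638 * cos(0)
= 638 * 1
= 638

638


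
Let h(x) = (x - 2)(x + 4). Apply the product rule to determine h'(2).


Let u(x) = x - 2 and v(x) = x + 4
u'(x) = 1
v'(x) = 1
Product rule: h'(x) = u'(x)*v(x) + u(x)*v'(x)
= 1 * (x + 4) + (x - 2) * 1
At x = 2:
u(2) = 1 * 2 - 2 = 0
v(2) = 1 * 2 + 4 = 6
h'(2) = 1 * 6 + 0 * 1
= 6 + 0
= 6

6


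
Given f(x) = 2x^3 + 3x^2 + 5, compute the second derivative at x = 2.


First derivative:
f'(x) = 6x^2 + 6x
Second derivative:
f''(x) = 12x + 6
Substitute x = 2:
f''(2) = 12 * 2 + 6
= 24 + 6
= 30

30


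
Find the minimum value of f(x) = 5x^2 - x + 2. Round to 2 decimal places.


For a quadratic f(x) = ax^2 + bx + c with a > 0, the minimum is at the vertex.
Vertex x-coordinate: x = -b/(2a)
x = -(-1) / (2 * 5)
x = 1/10
Substitute back to find the minimum value:
f(1/10) = 5 * (1/10)^2 - 1 * (1/10) + 2
= 1/20 - 1/10 + 2
= 39/20 = 1.95

1.95


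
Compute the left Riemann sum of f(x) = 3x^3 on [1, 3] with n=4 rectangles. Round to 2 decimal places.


Left Riemann sum uses left endpoints of each subinterval.
Interval: [1, 3], n = 4
dx = (3 - 1) / 4 = 1/2
Left endpoints: [1, 3/2, 2, 5/2]
f values: [3, 81/8, 24, 375/8]
Sum = dx * (sum of f values)
= 1/2 * 84
= 42 = 42.00

42.00


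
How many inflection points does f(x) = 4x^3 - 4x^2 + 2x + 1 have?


Inflection points occur where f''(x) = 0 and concavity changes.
f(x) = 4x^3 - 4x^2 + 2x + 1
f'(x) = 12x^2 - 8x + 2
f''(x) = 24x - 8
Set f''(x) = 0:
24x - 8 = 0
x = 8 / 24 = 1/3
Since f''(x) is linear (degree 1), it changes sign at this point.
Therefore there is exactly 1 inflection point.

1


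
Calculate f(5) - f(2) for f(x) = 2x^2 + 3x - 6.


Net change = f(b) - f(a)
f(x) = 2x^2 + 3x - 6
Compute f(5):
f(5) = 2 * 5^2 + 3 * 5 - 6
= 50 + 15 - 6
= 59
Compute f(2):
f(2) = 2 * 2^2 + 3 * 2 - 6
= 8 + 6 - 6
= 8
Net change = 59 - 8 = 51

51


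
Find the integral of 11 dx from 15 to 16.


The integral of a constant k over [a, b] equals k * (b - a).
integral from 15 to 16 of 11 dx
= 11 * (16 - 15)
= 11 * 1
= 11

11


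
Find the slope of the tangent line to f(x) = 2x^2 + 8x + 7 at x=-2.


The slope of the tangent line equals f'(x) at the point.
f(x) = 2x^2 + 8x + 7
f'(x) = 4x + 8
At x = -2:
f'(-2) = 4 * (-2) + 8
= -8 + 8
= 0

0


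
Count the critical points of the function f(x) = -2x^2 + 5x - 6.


Find where f'(x) = 0:
f'(x) = -4x + 5
Set f'(x) = 0:
-4x + 5 = 0
x = -5 / (-4) = 5/4
This is a linear equation in x, so there is exactly one solution.
Number of critical points: 1

1


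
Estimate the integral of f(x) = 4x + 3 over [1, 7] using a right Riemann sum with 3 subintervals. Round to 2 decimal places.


Right Riemann sum uses right endpoints of each subinterval.
Interval: [1, 7], n = 3
dx = (7 - 1) / 3 = 2
Right endpoints: [3, 5, 7]
f values: [15, 23, 31]
Sum = dx * (sum of f values)
= 2 * 69
= 138 = 138.00

138.00


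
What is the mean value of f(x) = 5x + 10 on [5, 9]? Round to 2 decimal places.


Average value = 1/(b-a) * integral from a to b of f(x) dx
First compute the integral of 5x + 10:
F(x) = (5/2)x^2 + 10x
F(9) = 5/2 * 81 + 10 * 9 = 585/2
F(5) = 5/2 * 25 + 10 * 5 = 225/2
Integral = 585/2 - 225/2 = 180
Average = 180 / (9 - 5) = 180 / 4
= 45 = 45.00

45.00


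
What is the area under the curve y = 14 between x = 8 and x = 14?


The area under a constant function y = 14 is a rectangle.
Width = 14 - 8 = 6
Height = 14
Area = width * height
= 6 * 14
= 84

84


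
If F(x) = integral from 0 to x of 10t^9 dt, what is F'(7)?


By the Fundamental Theorem of Calculus (Part 1):
If F(x) = integral from 0 to x of f(t) dt, then F'(x) = f(x)
Here f(t) = 10t^9
So F'(x) = 10x^9
Evaluate at x = 7:
F'(7) = 10 * 7^9
= 10 * 40353607
= 403536070

403536070


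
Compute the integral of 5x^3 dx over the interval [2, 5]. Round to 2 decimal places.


Find the antiderivative of 5x^3:
F(x) = 5/4 * x^4
Apply the Fundamental Theorem of Calculus:
F(5) - F(2)
= 5/4 * 5^4 - 5/4 * 2^4
= 5/4 * (625 - 16)
= 5/4 * 609
= 3045/4 = 761.25

761.25


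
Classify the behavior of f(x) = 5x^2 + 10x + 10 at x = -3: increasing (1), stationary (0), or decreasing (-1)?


Compute f'(x) to determine behavior:
f'(x) = 10x + 10
f'(-3) = 10 * (-3) + 10
= -30 + 10
= -20
Since f'(-3) < 0, the function is decreasing (-1)

-1


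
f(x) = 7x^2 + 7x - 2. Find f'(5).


Differentiate term by term using power and sum rules:
f(x) = 7x^2 + 7x - 2
f'(x) = 14x + 7
Substitute x = 5:
f'(5) = 14 * 5 + 7
= 70 + 7
= 77

77
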